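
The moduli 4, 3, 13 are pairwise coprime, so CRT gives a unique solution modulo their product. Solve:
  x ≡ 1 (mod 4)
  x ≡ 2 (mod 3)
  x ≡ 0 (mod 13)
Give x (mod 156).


Moduli 4, 3, 13 are pairwise coprime; by CRT there is a unique solution modulo M = 4 · 3 · 13 = 156.
Solve pairwise, accumulating the modulus:
  Start with x ≡ 1 (mod 4).
  Combine with x ≡ 2 (mod 3): since gcd(4, 3) = 1, we get a unique residue mod 12.
    Write x = 1 + 4·t and substitute into x ≡ 2 (mod 3): 4·t ≡ 2 − 1 = 1 (mod 3).
    Reduce coefficients mod 3: 1·t ≡ 1 (mod 3).
    So t ≡ 1 (mod 3).
    Then x = 1 + 4·1 = 5, valid modulo lcm(4, 3) = 12: x ≡ 5 (mod 12).
  Combine with x ≡ 0 (mod 13): since gcd(12, 13) = 1, we get a unique residue mod 156.
    Write x = 5 + 12·t and substitute into x ≡ 0 (mod 13): 12·t ≡ 0 − 5 = -5 (mod 13).
    Reduce coefficients mod 13: 12·t ≡ 8 (mod 13).
    The inverse of 12 mod 13 is 12 (since 12·12 = 144 = 11·13 + 1), so t ≡ 12·8 = 96 ≡ 5 (mod 13).
    Then x = 5 + 12·5 = 65, valid modulo lcm(12, 13) = 156: x ≡ 65 (mod 156).
Verify: 65 mod 4 = 1 ✓, 65 mod 3 = 2 ✓, 65 mod 13 = 0 ✓.

x ≡ 65 (mod 156).


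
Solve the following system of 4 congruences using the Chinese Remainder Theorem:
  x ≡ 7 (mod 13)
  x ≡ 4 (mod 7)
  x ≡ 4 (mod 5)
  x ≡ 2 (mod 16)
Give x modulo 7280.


Product of moduli M = 13 · 7 · 5 · 16 = 7280.
Merge one congruence at a time:
  Start: x ≡ 7 (mod 13).
  Combine with x ≡ 4 (mod 7); new modulus lcm = 91.
    Write x = 7 + 13·t and substitute into x ≡ 4 (mod 7): 13·t ≡ 4 − 7 = -3 (mod 7).
    Reduce coefficients mod 7: 6·t ≡ 4 (mod 7).
    The inverse of 6 mod 7 is 6 (since 6·6 = 36 = 5·7 + 1), so t ≡ 6·4 = 24 ≡ 3 (mod 7).
    Then x = 7 + 13·3 = 46, valid modulo lcm(13, 7) = 91: x ≡ 46 (mod 91).
  Combine with x ≡ 4 (mod 5); new modulus lcm = 455.
    Write x = 46 + 91·t and substitute into x ≡ 4 (mod 5): 91·t ≡ 4 − 46 = -42 (mod 5).
    Reduce coefficients mod 5: 1·t ≡ 3 (mod 5).
    So t ≡ 3 (mod 5).
    Then x = 46 + 91·3 = 319, valid modulo lcm(91, 5) = 455: x ≡ 319 (mod 455).
  Combine with x ≡ 2 (mod 16); new modulus lcm = 7280.
    Write x = 319 + 455·t and substitute into x ≡ 2 (mod 16): 455·t ≡ 2 − 319 = -317 (mod 16).
    Reduce coefficients mod 16: 7·t ≡ 3 (mod 16).
    The inverse of 7 mod 16 is 7 (since 7·7 = 49 = 3·16 + 1), so t ≡ 7·3 = 21 ≡ 5 (mod 16).
    Then x = 319 + 455·5 = 2594, valid modulo lcm(455, 16) = 7280: x ≡ 2594 (mod 7280).
Verify against each original: 2594 mod 13 = 7, 2594 mod 7 = 4, 2594 mod 5 = 4, 2594 mod 16 = 2.

x ≡ 2594 (mod 7280).


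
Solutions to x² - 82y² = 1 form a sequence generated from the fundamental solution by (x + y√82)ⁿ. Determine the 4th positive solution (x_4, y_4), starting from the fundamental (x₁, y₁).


Step 1: Find the fundamental solution (x₁, y₁) of x² - 82y² = 1.
  Expand √82 as a continued fraction. a₀ = ⌊√82⌋ = 9; iterate m_{k+1} = d_k·a_k − m_k, d_{k+1} = (82 − m_{k+1}²)/d_k, a_{k+1} = ⌊(a₀ + m_{k+1})/d_{k+1}⌋ (starting m₀ = 0, d₀ = 1), with convergents p_k = a_k·p_{k-1} + p_{k-2}, q_k = a_k·q_{k-1} + q_{k-2} (p₋₁ = 1, q₋₁ = 0):
  k = 0: a₀ = 9; p₀/q₀ = 9/1; p₀² − 82·q₀² = 81 − 82 = -1.
  k = 1: m = 9, d = 1, a = ⌊(9 + 9)/1⌋ = 18; p/q = (18·9 + 1)/(18·1 + 0) = 163/18; p² − 82·q² = 26569 − 26568 = 1.
  The first convergent with p² − 82·q² = 1 gives the fundamental solution (x₁, y₁) = (163, 18).
Step 2: Apply the recurrence (x_{n+1}, y_{n+1}) = (x₁x_n + 82y₁y_n, x₁y_n + y₁x_n) repeatedly.
  From (x_1, y_1) = (163, 18): x_2 = 163·163 + 82·18·18 = 53137; y_2 = 163·18 + 18·163 = 5868.
  From (x_2, y_2) = (53137, 5868): x_3 = 163·53137 + 82·18·5868 = 17322499; y_3 = 163·5868 + 18·53137 = 1912950.
  From (x_3, y_3) = (17322499, 1912950): x_4 = 163·17322499 + 82·18·1912950 = 5647081537; y_4 = 163·1912950 + 18·17322499 = 623615832.
Step 3: Verify x_4² - 82·y_4² = 31889529885526282369 - 31889529885526282368 = 1 (should be 1). ✓

(x_1, y_1) = (163, 18); (x_4, y_4) = (5647081537, 623615832).


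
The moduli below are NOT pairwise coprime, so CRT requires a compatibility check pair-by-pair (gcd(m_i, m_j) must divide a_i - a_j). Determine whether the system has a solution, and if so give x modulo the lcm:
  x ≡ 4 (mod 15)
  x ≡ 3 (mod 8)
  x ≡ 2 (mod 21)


Moduli 15, 8, 21 are not pairwise coprime, so CRT works modulo lcm(m_i) when all pairwise compatibility conditions hold.
Pairwise compatibility: gcd(m_i, m_j) must divide a_i - a_j for every pair.
Merge one congruence at a time:
  Start: x ≡ 4 (mod 15).
  Combine with x ≡ 3 (mod 8): gcd(15, 8) = 1; 3 - 4 = -1, which IS divisible by 1, so compatible.
    Write x = 4 + 15·t and substitute into x ≡ 3 (mod 8): 15·t ≡ 3 − 4 = -1 (mod 8).
    Reduce coefficients mod 8: 7·t ≡ 7 (mod 8).
    The inverse of 7 mod 8 is 7 (since 7·7 = 49 = 6·8 + 1), so t ≡ 7·7 = 49 ≡ 1 (mod 8).
    Then x = 4 + 15·1 = 19, valid modulo lcm(15, 8) = 120: x ≡ 19 (mod 120).
  Combine with x ≡ 2 (mod 21): gcd(120, 21) = 3, and 2 - 19 = -17 is NOT divisible by 3.
    ⇒ system is inconsistent (no integer solution).

No solution (the system is inconsistent).


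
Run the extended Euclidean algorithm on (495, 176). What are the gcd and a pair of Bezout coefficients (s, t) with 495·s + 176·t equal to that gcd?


Euclidean algorithm on (495, 176) — divide until remainder is 0:
  495 = 2 · 176 + 143
  176 = 1 · 143 + 33
  143 = 4 · 33 + 11
  33 = 3 · 11 + 0
gcd(495, 176) = 11.
Track Bezout coefficients alongside the remainders: start with r₀ = 495 = a·1 + b·0 (s = 1, t = 0) and r₁ = 176 = a·0 + b·1 (s = 0, t = 1); each new remainder r_{k+1} = r_{k-1} − q_k·r_k inherits s_{k+1} = s_{k-1} − q_k·s_k, t_{k+1} = t_{k-1} − q_k·t_k, so r_k = a·s_k + b·t_k at every step:
  q = 2: r = 143, s = 1 − 2·0 = 1, t = 0 − 2·1 = -2  (check: 495·1 + 176·(-2) = 143)
  q = 1: r = 33, s = 0 − 1·1 = -1, t = 1 − 1·(-2) = 3  (check: 495·(-1) + 176·3 = 33)
  q = 4: r = 11, s = 1 − 4·(-1) = 5, t = -2 − 4·3 = -14  (check: 495·5 + 176·(-14) = 11)
The row with r = 11 (the gcd) gives the Bezout coefficients s = 5, t = -14.
Result: 495 · (5) + 176 · (-14) = 11.

gcd(495, 176) = 11; s = 5, t = -14 (check: 495·5 + 176·(-14) = 11).


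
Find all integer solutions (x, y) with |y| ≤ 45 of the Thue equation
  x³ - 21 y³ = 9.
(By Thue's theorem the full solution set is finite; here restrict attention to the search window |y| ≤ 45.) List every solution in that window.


The equation is x³ - 21y³ = 9. For fixed y, x³ = 21·y³ + 9, so a solution requires the RHS to be a perfect cube.
Strategy: iterate y from -45 to 45, compute RHS = 21·y³ + 9, and check whether it is a (positive or negative) perfect cube.
Check small values of y:
  y = 0: RHS = 9 is not a perfect cube.
  y = 1: RHS = 30 is not a perfect cube.
  y = -1: RHS = -12 is not a perfect cube.
  y = 2: RHS = 177 is not a perfect cube.
  y = -2: RHS = -159 is not a perfect cube.
  y = 3: RHS = 576 is not a perfect cube.
  y = -3: RHS = -558 is not a perfect cube.
Continuing the search up to |y| = 45 finds no solutions either.
No (x, y) in the scanned range satisfies the equation.

No integer solutions with |y| ≤ 45.


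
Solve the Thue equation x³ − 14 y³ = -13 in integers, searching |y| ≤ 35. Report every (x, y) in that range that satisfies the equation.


The equation is x³ - 14y³ = -13. For fixed y, x³ = 14·y³ − 13, so a solution requires the RHS to be a perfect cube.
Strategy: iterate y from -35 to 35, compute RHS = 14·y³ − 13, and check whether it is a (positive or negative) perfect cube.
Check small values of y:
  y = 0: RHS = -13 is not a perfect cube.
  y = 1: RHS = 1 = (1)³ ⇒ x = 1 works.
  y = -1: RHS = -27 = (-3)³ ⇒ x = -3 works.
  y = 2: RHS = 99 is not a perfect cube.
  y = -2: RHS = -125 = (-5)³ ⇒ x = -5 works.
  y = 3: RHS = 365 is not a perfect cube.
  y = -3: RHS = -391 is not a perfect cube.
Continuing the search up to |y| = 35 finds no further solutions beyond those listed.
Collected solutions: (1, 1), (-3, -1), (-5, -2).

Solutions (with |y| ≤ 35): (1, 1), (-3, -1), (-5, -2).


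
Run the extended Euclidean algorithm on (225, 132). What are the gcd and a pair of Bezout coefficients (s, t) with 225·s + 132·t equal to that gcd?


Euclidean algorithm on (225, 132) — divide until remainder is 0:
  225 = 1 · 132 + 93
  132 = 1 · 93 + 39
  93 = 2 · 39 + 15
  39 = 2 · 15 + 9
  15 = 1 · 9 + 6
  9 = 1 · 6 + 3
  6 = 2 · 3 + 0
gcd(225, 132) = 3.
Track Bezout coefficients alongside the remainders: start with r₀ = 225 = a·1 + b·0 (s = 1, t = 0) and r₁ = 132 = a·0 + b·1 (s = 0, t = 1); each new remainder r_{k+1} = r_{k-1} − q_k·r_k inherits s_{k+1} = s_{k-1} − q_k·s_k, t_{k+1} = t_{k-1} − q_k·t_k, so r_k = a·s_k + b·t_k at every step:
  q = 1: r = 93, s = 1 − 1·0 = 1, t = 0 − 1·1 = -1  (check: 225·1 + 132·(-1) = 93)
  q = 1: r = 39, s = 0 − 1·1 = -1, t = 1 − 1·(-1) = 2  (check: 225·(-1) + 132·2 = 39)
  q = 2: r = 15, s = 1 − 2·(-1) = 3, t = -1 − 2·2 = -5  (check: 225·3 + 132·(-5) = 15)
  q = 2: r = 9, s = -1 − 2·3 = -7, t = 2 − 2·(-5) = 12  (check: 225·(-7) + 132·12 = 9)
  q = 1: r = 6, s = 3 − 1·(-7) = 10, t = -5 − 1·12 = -17  (check: 225·10 + 132·(-17) = 6)
  q = 1: r = 3, s = -7 − 1·10 = -17, t = 12 − 1·(-17) = 29  (check: 225·(-17) + 132·29 = 3)
The row with r = 3 (the gcd) gives the Bezout coefficients s = -17, t = 29.
Result: 225 · (-17) + 132 · (29) = 3.

gcd(225, 132) = 3; s = -17, t = 29 (check: 225·(-17) + 132·29 = 3).


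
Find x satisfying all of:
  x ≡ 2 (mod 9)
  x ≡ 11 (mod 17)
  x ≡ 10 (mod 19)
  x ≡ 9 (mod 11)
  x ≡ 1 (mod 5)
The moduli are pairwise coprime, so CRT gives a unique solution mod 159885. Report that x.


Product of moduli M = 9 · 17 · 19 · 11 · 5 = 159885.
Merge one congruence at a time:
  Start: x ≡ 2 (mod 9).
  Combine with x ≡ 11 (mod 17); new modulus lcm = 153.
    Write x = 2 + 9·t and substitute into x ≡ 11 (mod 17): 9·t ≡ 11 − 2 = 9 (mod 17).
    The inverse of 9 mod 17 is 2 (since 9·2 = 18 = 1·17 + 1), so t ≡ 2·9 = 18 ≡ 1 (mod 17).
    Then x = 2 + 9·1 = 11, valid modulo lcm(9, 17) = 153: x ≡ 11 (mod 153).
  Combine with x ≡ 10 (mod 19); new modulus lcm = 2907.
    Write x = 11 + 153·t and substitute into x ≡ 10 (mod 19): 153·t ≡ 10 − 11 = -1 (mod 19).
    Reduce coefficients mod 19: 1·t ≡ 18 (mod 19).
    So t ≡ 18 (mod 19).
    Then x = 11 + 153·18 = 2765, valid modulo lcm(153, 19) = 2907: x ≡ 2765 (mod 2907).
  Combine with x ≡ 9 (mod 11); new modulus lcm = 31977.
    Write x = 2765 + 2907·t and substitute into x ≡ 9 (mod 11): 2907·t ≡ 9 − 2765 = -2756 (mod 11).
    Reduce coefficients mod 11: 3·t ≡ 5 (mod 11).
    The inverse of 3 mod 11 is 4 (since 3·4 = 12 = 1·11 + 1), so t ≡ 4·5 = 20 ≡ 9 (mod 11).
    Then x = 2765 + 2907·9 = 28928, valid modulo lcm(2907, 11) = 31977: x ≡ 28928 (mod 31977).
  Combine with x ≡ 1 (mod 5); new modulus lcm = 159885.
    Write x = 28928 + 31977·t and substitute into x ≡ 1 (mod 5): 31977·t ≡ 1 − 28928 = -28927 (mod 5).
    Reduce coefficients mod 5: 2·t ≡ 3 (mod 5).
    The inverse of 2 mod 5 is 3 (since 2·3 = 6 = 1·5 + 1), so t ≡ 3·3 = 9 ≡ 4 (mod 5).
    Then x = 28928 + 31977·4 = 156836, valid modulo lcm(31977, 5) = 159885: x ≡ 156836 (mod 159885).
Verify against each original: 156836 mod 9 = 2, 156836 mod 17 = 11, 156836 mod 19 = 10, 156836 mod 11 = 9, 156836 mod 5 = 1.

x ≡ 156836 (mod 159885).


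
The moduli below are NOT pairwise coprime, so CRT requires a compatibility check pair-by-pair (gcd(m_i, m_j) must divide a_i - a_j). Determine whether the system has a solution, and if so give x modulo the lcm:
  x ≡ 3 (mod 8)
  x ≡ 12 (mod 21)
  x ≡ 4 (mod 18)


Moduli 8, 21, 18 are not pairwise coprime, so CRT works modulo lcm(m_i) when all pairwise compatibility conditions hold.
Pairwise compatibility: gcd(m_i, m_j) must divide a_i - a_j for every pair.
Merge one congruence at a time:
  Start: x ≡ 3 (mod 8).
  Combine with x ≡ 12 (mod 21): gcd(8, 21) = 1; 12 - 3 = 9, which IS divisible by 1, so compatible.
    Write x = 3 + 8·t and substitute into x ≡ 12 (mod 21): 8·t ≡ 12 − 3 = 9 (mod 21).
    The inverse of 8 mod 21 is 8 (since 8·8 = 64 = 3·21 + 1), so t ≡ 8·9 = 72 ≡ 9 (mod 21).
    Then x = 3 + 8·9 = 75, valid modulo lcm(8, 21) = 168: x ≡ 75 (mod 168).
  Combine with x ≡ 4 (mod 18): gcd(168, 18) = 6, and 4 - 75 = -71 is NOT divisible by 6.
    ⇒ system is inconsistent (no integer solution).

No solution (the system is inconsistent).


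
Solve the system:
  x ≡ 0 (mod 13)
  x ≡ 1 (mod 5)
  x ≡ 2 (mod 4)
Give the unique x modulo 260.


Moduli 13, 5, 4 are pairwise coprime; by CRT there is a unique solution modulo M = 13 · 5 · 4 = 260.
Solve pairwise, accumulating the modulus:
  Start with x ≡ 0 (mod 13).
  Combine with x ≡ 1 (mod 5): since gcd(13, 5) = 1, we get a unique residue mod 65.
    Write x = 0 + 13·t and substitute into x ≡ 1 (mod 5): 13·t ≡ 1 − 0 = 1 (mod 5).
    Reduce coefficients mod 5: 3·t ≡ 1 (mod 5).
    The inverse of 3 mod 5 is 2 (since 3·2 = 6 = 1·5 + 1), so t ≡ 2·1 = 2 ≡ 2 (mod 5).
    Then x = 0 + 13·2 = 26, valid modulo lcm(13, 5) = 65: x ≡ 26 (mod 65).
  Combine with x ≡ 2 (mod 4): since gcd(65, 4) = 1, we get a unique residue mod 260.
    Write x = 26 + 65·t and substitute into x ≡ 2 (mod 4): 65·t ≡ 2 − 26 = -24 (mod 4).
    Reduce coefficients mod 4: 1·t ≡ 0 (mod 4).
    So t ≡ 0 (mod 4).
    Then x = 26 + 65·0 = 26, valid modulo lcm(65, 4) = 260: x ≡ 26 (mod 260).
Verify: 26 mod 13 = 0 ✓, 26 mod 5 = 1 ✓, 26 mod 4 = 2 ✓.

x ≡ 26 (mod 260).


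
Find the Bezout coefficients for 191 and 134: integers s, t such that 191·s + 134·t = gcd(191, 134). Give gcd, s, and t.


Euclidean algorithm on (191, 134) — divide until remainder is 0:
  191 = 1 · 134 + 57
  134 = 2 · 57 + 20
  57 = 2 · 20 + 17
  20 = 1 · 17 + 3
  17 = 5 · 3 + 2
  3 = 1 · 2 + 1
  2 = 2 · 1 + 0
gcd(191, 134) = 1.
Track Bezout coefficients alongside the remainders: start with r₀ = 191 = a·1 + b·0 (s = 1, t = 0) and r₁ = 134 = a·0 + b·1 (s = 0, t = 1); each new remainder r_{k+1} = r_{k-1} − q_k·r_k inherits s_{k+1} = s_{k-1} − q_k·s_k, t_{k+1} = t_{k-1} − q_k·t_k, so r_k = a·s_k + b·t_k at every step:
  q = 1: r = 57, s = 1 − 1·0 = 1, t = 0 − 1·1 = -1  (check: 191·1 + 134·(-1) = 57)
  q = 2: r = 20, s = 0 − 2·1 = -2, t = 1 − 2·(-1) = 3  (check: 191·(-2) + 134·3 = 20)
  q = 2: r = 17, s = 1 − 2·(-2) = 5, t = -1 − 2·3 = -7  (check: 191·5 + 134·(-7) = 17)
  q = 1: r = 3, s = -2 − 1·5 = -7, t = 3 − 1·(-7) = 10  (check: 191·(-7) + 134·10 = 3)
  q = 5: r = 2, s = 5 − 5·(-7) = 40, t = -7 − 5·10 = -57  (check: 191·40 + 134·(-57) = 2)
  q = 1: r = 1, s = -7 − 1·40 = -47, t = 10 − 1·(-57) = 67  (check: 191·(-47) + 134·67 = 1)
The row with r = 1 (the gcd) gives the Bezout coefficients s = -47, t = 67.
Result: 191 · (-47) + 134 · (67) = 1.

gcd(191, 134) = 1; s = -47, t = 67 (check: 191·(-47) + 134·67 = 1).


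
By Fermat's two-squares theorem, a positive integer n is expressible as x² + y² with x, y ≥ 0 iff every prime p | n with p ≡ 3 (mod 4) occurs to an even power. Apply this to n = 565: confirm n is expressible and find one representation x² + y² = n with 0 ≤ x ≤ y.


Step 1: Factor n = 565 = 5 · 113.
Step 2: Check the mod-4 condition on each prime factor: 5 ≡ 1 (mod 4), exponent 1; 113 ≡ 1 (mod 4), exponent 1.
All primes ≡ 3 (mod 4) appear to even exponent (or don't appear), so by the two-squares theorem n IS expressible as a sum of two squares.
Step 3: Build a representation. Here n = 5 · 113 is a product of primes ≡ 1 (mod 4). Each prime p ≡ 1 (mod 4) is itself a sum of two squares; find a² by testing p − a² for a perfect square:
  5: 5 − 1² = 4 = 2² ⇒ 5 = 1² + 2².
  113: 113 − 1² = 112, 113 − 2² = 109, 113 − 3² = 104, 113 − 4² = 97, 113 − 5² = 88, 113 − 6² = 77, 113 − 7² = 64 = 8² ⇒ 113 = 7² + 8².
  Combine using the Brahmagupta–Fibonacci identity (a² + b²)(c² + d²) = (ac − bd)² + (ad + bc)² = (ac + bd)² + (ad − bc)²:
  5 · 113 = 565: from (1² + 2²)(7² + 8²), take (1·7 − 2·8, 1·8 + 2·7) = (7 − 16, 8 + 14) = (-9, 22); dropping signs (only squares matter) gives (9, 22); check 9² + 22² = 81 + 484 = 565 ✓.
Step 4: Order so x ≤ y and verify: 9² + 22² = 81 + 484 = 565 = n. ✓

n = 565 = 9² + 22² (one valid representation with x ≤ y).


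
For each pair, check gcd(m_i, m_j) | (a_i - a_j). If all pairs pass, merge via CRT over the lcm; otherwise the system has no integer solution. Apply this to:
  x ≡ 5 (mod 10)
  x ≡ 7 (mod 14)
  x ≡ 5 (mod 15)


Moduli 10, 14, 15 are not pairwise coprime, so CRT works modulo lcm(m_i) when all pairwise compatibility conditions hold.
Pairwise compatibility: gcd(m_i, m_j) must divide a_i - a_j for every pair.
Merge one congruence at a time:
  Start: x ≡ 5 (mod 10).
  Combine with x ≡ 7 (mod 14): gcd(10, 14) = 2; 7 - 5 = 2, which IS divisible by 2, so compatible.
    Write x = 5 + 10·t and substitute into x ≡ 7 (mod 14): 10·t ≡ 7 − 5 = 2 (mod 14).
    Divide the congruence (and modulus) by g = 2: 5·t ≡ 1 (mod 7).
    The inverse of 5 mod 7 is 3 (since 5·3 = 15 = 2·7 + 1), so t ≡ 3·1 = 3 ≡ 3 (mod 7).
    Then x = 5 + 10·3 = 35, valid modulo lcm(10, 14) = 70: x ≡ 35 (mod 70).
  Combine with x ≡ 5 (mod 15): gcd(70, 15) = 5; 5 - 35 = -30, which IS divisible by 5, so compatible.
    Write x = 35 + 70·t and substitute into x ≡ 5 (mod 15): 70·t ≡ 5 − 35 = -30 (mod 15).
    Divide the congruence (and modulus) by g = 5: 14·t ≡ -6 (mod 3).
    Reduce coefficients mod 3: 2·t ≡ 0 (mod 3).
    The inverse of 2 mod 3 is 2 (since 2·2 = 4 = 1·3 + 1), so t ≡ 2·0 = 0 ≡ 0 (mod 3).
    Then x = 35 + 70·0 = 35, valid modulo lcm(70, 15) = 210: x ≡ 35 (mod 210).
Verify: 35 mod 10 = 5, 35 mod 14 = 7, 35 mod 15 = 5.

x ≡ 35 (mod 210).


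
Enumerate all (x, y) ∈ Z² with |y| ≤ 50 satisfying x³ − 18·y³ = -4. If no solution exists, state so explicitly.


The equation is x³ - 18y³ = -4. For fixed y, x³ = 18·y³ − 4, so a solution requires the RHS to be a perfect cube.
Strategy: iterate y from -50 to 50, compute RHS = 18·y³ − 4, and check whether it is a (positive or negative) perfect cube.
Check small values of y:
  y = 0: RHS = -4 is not a perfect cube.
  y = 1: RHS = 14 is not a perfect cube.
  y = -1: RHS = -22 is not a perfect cube.
  y = 2: RHS = 140 is not a perfect cube.
  y = -2: RHS = -148 is not a perfect cube.
  y = 3: RHS = 482 is not a perfect cube.
  y = -3: RHS = -490 is not a perfect cube.
Continuing the search up to |y| = 50 finds no solutions either.
No (x, y) in the scanned range satisfies the equation.

No integer solutions with |y| ≤ 50.


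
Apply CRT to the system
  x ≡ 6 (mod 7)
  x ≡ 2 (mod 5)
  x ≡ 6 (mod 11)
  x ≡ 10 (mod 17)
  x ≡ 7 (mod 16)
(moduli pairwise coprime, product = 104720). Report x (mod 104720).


Product of moduli M = 7 · 5 · 11 · 17 · 16 = 104720.
Merge one congruence at a time:
  Start: x ≡ 6 (mod 7).
  Combine with x ≡ 2 (mod 5); new modulus lcm = 35.
    Write x = 6 + 7·t and substitute into x ≡ 2 (mod 5): 7·t ≡ 2 − 6 = -4 (mod 5).
    Reduce coefficients mod 5: 2·t ≡ 1 (mod 5).
    The inverse of 2 mod 5 is 3 (since 2·3 = 6 = 1·5 + 1), so t ≡ 3·1 = 3 ≡ 3 (mod 5).
    Then x = 6 + 7·3 = 27, valid modulo lcm(7, 5) = 35: x ≡ 27 (mod 35).
  Combine with x ≡ 6 (mod 11); new modulus lcm = 385.
    Write x = 27 + 35·t and substitute into x ≡ 6 (mod 11): 35·t ≡ 6 − 27 = -21 (mod 11).
    Reduce coefficients mod 11: 2·t ≡ 1 (mod 11).
    The inverse of 2 mod 11 is 6 (since 2·6 = 12 = 1·11 + 1), so t ≡ 6·1 = 6 ≡ 6 (mod 11).
    Then x = 27 + 35·6 = 237, valid modulo lcm(35, 11) = 385: x ≡ 237 (mod 385).
  Combine with x ≡ 10 (mod 17); new modulus lcm = 6545.
    Write x = 237 + 385·t and substitute into x ≡ 10 (mod 17): 385·t ≡ 10 − 237 = -227 (mod 17).
    Reduce coefficients mod 17: 11·t ≡ 11 (mod 17).
    The inverse of 11 mod 17 is 14 (since 11·14 = 154 = 9·17 + 1), so t ≡ 14·11 = 154 ≡ 1 (mod 17).
    Then x = 237 + 385·1 = 622, valid modulo lcm(385, 17) = 6545: x ≡ 622 (mod 6545).
  Combine with x ≡ 7 (mod 16); new modulus lcm = 104720.
    Write x = 622 + 6545·t and substitute into x ≡ 7 (mod 16): 6545·t ≡ 7 − 622 = -615 (mod 16).
    Reduce coefficients mod 16: 1·t ≡ 9 (mod 16).
    So t ≡ 9 (mod 16).
    Then x = 622 + 6545·9 = 59527, valid modulo lcm(6545, 16) = 104720: x ≡ 59527 (mod 104720).
Verify against each original: 59527 mod 7 = 6, 59527 mod 5 = 2, 59527 mod 11 = 6, 59527 mod 17 = 10, 59527 mod 16 = 7.

x ≡ 59527 (mod 104720).


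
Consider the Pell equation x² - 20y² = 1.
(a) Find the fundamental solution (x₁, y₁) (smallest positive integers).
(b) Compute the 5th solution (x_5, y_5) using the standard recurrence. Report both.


Step 1: Find the fundamental solution (x₁, y₁) of x² - 20y² = 1.
  Expand √20 as a continued fraction. a₀ = ⌊√20⌋ = 4; iterate m_{k+1} = d_k·a_k − m_k, d_{k+1} = (20 − m_{k+1}²)/d_k, a_{k+1} = ⌊(a₀ + m_{k+1})/d_{k+1}⌋ (starting m₀ = 0, d₀ = 1), with convergents p_k = a_k·p_{k-1} + p_{k-2}, q_k = a_k·q_{k-1} + q_{k-2} (p₋₁ = 1, q₋₁ = 0):
  k = 0: a₀ = 4; p₀/q₀ = 4/1; p₀² − 20·q₀² = 16 − 20 = -4.
  k = 1: m = 4, d = 4, a = ⌊(4 + 4)/4⌋ = 2; p/q = (2·4 + 1)/(2·1 + 0) = 9/2; p² − 20·q² = 81 − 80 = 1.
  The first convergent with p² − 20·q² = 1 gives the fundamental solution (x₁, y₁) = (9, 2).
Step 2: Apply the recurrence (x_{n+1}, y_{n+1}) = (x₁x_n + 20y₁y_n, x₁y_n + y₁x_n) repeatedly.
  From (x_1, y_1) = (9, 2): x_2 = 9·9 + 20·2·2 = 161; y_2 = 9·2 + 2·9 = 36.
  From (x_2, y_2) = (161, 36): x_3 = 9·161 + 20·2·36 = 2889; y_3 = 9·36 + 2·161 = 646.
  From (x_3, y_3) = (2889, 646): x_4 = 9·2889 + 20·2·646 = 51841; y_4 = 9·646 + 2·2889 = 11592.
  From (x_4, y_4) = (51841, 11592): x_5 = 9·51841 + 20·2·11592 = 930249; y_5 = 9·11592 + 2·51841 = 208010.
Step 3: Verify x_5² - 20·y_5² = 865363202001 - 865363202000 = 1 (should be 1). ✓

(x_1, y_1) = (9, 2); (x_5, y_5) = (930249, 208010).


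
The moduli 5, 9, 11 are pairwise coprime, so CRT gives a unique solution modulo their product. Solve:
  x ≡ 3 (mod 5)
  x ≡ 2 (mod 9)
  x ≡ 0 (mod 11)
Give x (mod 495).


Moduli 5, 9, 11 are pairwise coprime; by CRT there is a unique solution modulo M = 5 · 9 · 11 = 495.
Solve pairwise, accumulating the modulus:
  Start with x ≡ 3 (mod 5).
  Combine with x ≡ 2 (mod 9): since gcd(5, 9) = 1, we get a unique residue mod 45.
    Write x = 3 + 5·t and substitute into x ≡ 2 (mod 9): 5·t ≡ 2 − 3 = -1 (mod 9).
    Reduce coefficients mod 9: 5·t ≡ 8 (mod 9).
    The inverse of 5 mod 9 is 2 (since 5·2 = 10 = 1·9 + 1), so t ≡ 2·8 = 16 ≡ 7 (mod 9).
    Then x = 3 + 5·7 = 38, valid modulo lcm(5, 9) = 45: x ≡ 38 (mod 45).
  Combine with x ≡ 0 (mod 11): since gcd(45, 11) = 1, we get a unique residue mod 495.
    Write x = 38 + 45·t and substitute into x ≡ 0 (mod 11): 45·t ≡ 0 − 38 = -38 (mod 11).
    Reduce coefficients mod 11: 1·t ≡ 6 (mod 11).
    So t ≡ 6 (mod 11).
    Then x = 38 + 45·6 = 308, valid modulo lcm(45, 11) = 495: x ≡ 308 (mod 495).
Verify: 308 mod 5 = 3 ✓, 308 mod 9 = 2 ✓, 308 mod 11 = 0 ✓.

x ≡ 308 (mod 495).


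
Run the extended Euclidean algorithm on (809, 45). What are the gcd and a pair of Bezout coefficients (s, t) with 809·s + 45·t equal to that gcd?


Euclidean algorithm on (809, 45) — divide until remainder is 0:
  809 = 17 · 45 + 44
  45 = 1 · 44 + 1
  44 = 44 · 1 + 0
gcd(809, 45) = 1.
Track Bezout coefficients alongside the remainders: start with r₀ = 809 = a·1 + b·0 (s = 1, t = 0) and r₁ = 45 = a·0 + b·1 (s = 0, t = 1); each new remainder r_{k+1} = r_{k-1} − q_k·r_k inherits s_{k+1} = s_{k-1} − q_k·s_k, t_{k+1} = t_{k-1} − q_k·t_k, so r_k = a·s_k + b·t_k at every step:
  q = 17: r = 44, s = 1 − 17·0 = 1, t = 0 − 17·1 = -17  (check: 809·1 + 45·(-17) = 44)
  q = 1: r = 1, s = 0 − 1·1 = -1, t = 1 − 1·(-17) = 18  (check: 809·(-1) + 45·18 = 1)
The row with r = 1 (the gcd) gives the Bezout coefficients s = -1, t = 18.
Result: 809 · (-1) + 45 · (18) = 1.

gcd(809, 45) = 1; s = -1, t = 18 (check: 809·(-1) + 45·18 = 1).


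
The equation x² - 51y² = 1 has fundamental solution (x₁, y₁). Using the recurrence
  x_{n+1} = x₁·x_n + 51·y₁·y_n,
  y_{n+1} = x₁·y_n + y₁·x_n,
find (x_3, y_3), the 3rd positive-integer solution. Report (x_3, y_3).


Step 1: Find the fundamental solution (x₁, y₁) of x² - 51y² = 1.
  Expand √51 as a continued fraction. a₀ = ⌊√51⌋ = 7; iterate m_{k+1} = d_k·a_k − m_k, d_{k+1} = (51 − m_{k+1}²)/d_k, a_{k+1} = ⌊(a₀ + m_{k+1})/d_{k+1}⌋ (starting m₀ = 0, d₀ = 1), with convergents p_k = a_k·p_{k-1} + p_{k-2}, q_k = a_k·q_{k-1} + q_{k-2} (p₋₁ = 1, q₋₁ = 0):
  k = 0: a₀ = 7; p₀/q₀ = 7/1; p₀² − 51·q₀² = 49 − 51 = -2.
  k = 1: m = 7, d = 2, a = ⌊(7 + 7)/2⌋ = 7; p/q = (7·7 + 1)/(7·1 + 0) = 50/7; p² − 51·q² = 2500 − 2499 = 1.
  The first convergent with p² − 51·q² = 1 gives the fundamental solution (x₁, y₁) = (50, 7).
Step 2: Apply the recurrence (x_{n+1}, y_{n+1}) = (x₁x_n + 51y₁y_n, x₁y_n + y₁x_n) repeatedly.
  From (x_1, y_1) = (50, 7): x_2 = 50·50 + 51·7·7 = 4999; y_2 = 50·7 + 7·50 = 700.
  From (x_2, y_2) = (4999, 700): x_3 = 50·4999 + 51·7·700 = 499850; y_3 = 50·700 + 7·4999 = 69993.
Step 3: Verify x_3² - 51·y_3² = 249850022500 - 249850022499 = 1 (should be 1). ✓

(x_1, y_1) = (50, 7); (x_3, y_3) = (499850, 69993).


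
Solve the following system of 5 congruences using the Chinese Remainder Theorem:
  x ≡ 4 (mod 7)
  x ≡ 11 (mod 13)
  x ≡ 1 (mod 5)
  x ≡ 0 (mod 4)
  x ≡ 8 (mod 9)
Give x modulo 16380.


Product of moduli M = 7 · 13 · 5 · 4 · 9 = 16380.
Merge one congruence at a time:
  Start: x ≡ 4 (mod 7).
  Combine with x ≡ 11 (mod 13); new modulus lcm = 91.
    Write x = 4 + 7·t and substitute into x ≡ 11 (mod 13): 7·t ≡ 11 − 4 = 7 (mod 13).
    The inverse of 7 mod 13 is 2 (since 7·2 = 14 = 1·13 + 1), so t ≡ 2·7 = 14 ≡ 1 (mod 13).
    Then x = 4 + 7·1 = 11, valid modulo lcm(7, 13) = 91: x ≡ 11 (mod 91).
  Combine with x ≡ 1 (mod 5); new modulus lcm = 455.
    Write x = 11 + 91·t and substitute into x ≡ 1 (mod 5): 91·t ≡ 1 − 11 = -10 (mod 5).
    Reduce coefficients mod 5: 1·t ≡ 0 (mod 5).
    So t ≡ 0 (mod 5).
    Then x = 11 + 91·0 = 11, valid modulo lcm(91, 5) = 455: x ≡ 11 (mod 455).
  Combine with x ≡ 0 (mod 4); new modulus lcm = 1820.
    Write x = 11 + 455·t and substitute into x ≡ 0 (mod 4): 455·t ≡ 0 − 11 = -11 (mod 4).
    Reduce coefficients mod 4: 3·t ≡ 1 (mod 4).
    The inverse of 3 mod 4 is 3 (since 3·3 = 9 = 2·4 + 1), so t ≡ 3·1 = 3 ≡ 3 (mod 4).
    Then x = 11 + 455·3 = 1376, valid modulo lcm(455, 4) = 1820: x ≡ 1376 (mod 1820).
  Combine with x ≡ 8 (mod 9); new modulus lcm = 16380.
    Write x = 1376 + 1820·t and substitute into x ≡ 8 (mod 9): 1820·t ≡ 8 − 1376 = -1368 (mod 9).
    Reduce coefficients mod 9: 2·t ≡ 0 (mod 9).
    The inverse of 2 mod 9 is 5 (since 2·5 = 10 = 1·9 + 1), so t ≡ 5·0 = 0 ≡ 0 (mod 9).
    Then x = 1376 + 1820·0 = 1376, valid modulo lcm(1820, 9) = 16380: x ≡ 1376 (mod 16380).
Verify against each original: 1376 mod 7 = 4, 1376 mod 13 = 11, 1376 mod 5 = 1, 1376 mod 4 = 0, 1376 mod 9 = 8.

x ≡ 1376 (mod 16380).


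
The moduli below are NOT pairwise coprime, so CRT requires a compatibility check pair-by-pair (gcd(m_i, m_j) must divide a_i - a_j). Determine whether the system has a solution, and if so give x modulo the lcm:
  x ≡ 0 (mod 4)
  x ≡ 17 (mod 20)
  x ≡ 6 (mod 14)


Moduli 4, 20, 14 are not pairwise coprime, so CRT works modulo lcm(m_i) when all pairwise compatibility conditions hold.
Pairwise compatibility: gcd(m_i, m_j) must divide a_i - a_j for every pair.
Merge one congruence at a time:
  Start: x ≡ 0 (mod 4).
  Combine with x ≡ 17 (mod 20): gcd(4, 20) = 4, and 17 - 0 = 17 is NOT divisible by 4.
    ⇒ system is inconsistent (no integer solution).

No solution (the system is inconsistent).


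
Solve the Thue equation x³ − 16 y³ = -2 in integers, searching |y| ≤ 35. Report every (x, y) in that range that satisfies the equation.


The equation is x³ - 16y³ = -2. For fixed y, x³ = 16·y³ − 2, so a solution requires the RHS to be a perfect cube.
Strategy: iterate y from -35 to 35, compute RHS = 16·y³ − 2, and check whether it is a (positive or negative) perfect cube.
Check small values of y:
  y = 0: RHS = -2 is not a perfect cube.
  y = 1: RHS = 14 is not a perfect cube.
  y = -1: RHS = -18 is not a perfect cube.
  y = 2: RHS = 126 is not a perfect cube.
  y = -2: RHS = -130 is not a perfect cube.
  y = 3: RHS = 430 is not a perfect cube.
  y = -3: RHS = -434 is not a perfect cube.
Continuing the search up to |y| = 35 finds no solutions either.
No (x, y) in the scanned range satisfies the equation.

No integer solutions with |y| ≤ 35.


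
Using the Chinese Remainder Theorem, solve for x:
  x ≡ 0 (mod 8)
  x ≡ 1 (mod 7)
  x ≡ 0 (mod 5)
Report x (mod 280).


Moduli 8, 7, 5 are pairwise coprime; by CRT there is a unique solution modulo M = 8 · 7 · 5 = 280.
Solve pairwise, accumulating the modulus:
  Start with x ≡ 0 (mod 8).
  Combine with x ≡ 1 (mod 7): since gcd(8, 7) = 1, we get a unique residue mod 56.
    Write x = 0 + 8·t and substitute into x ≡ 1 (mod 7): 8·t ≡ 1 − 0 = 1 (mod 7).
    Reduce coefficients mod 7: 1·t ≡ 1 (mod 7).
    So t ≡ 1 (mod 7).
    Then x = 0 + 8·1 = 8, valid modulo lcm(8, 7) = 56: x ≡ 8 (mod 56).
  Combine with x ≡ 0 (mod 5): since gcd(56, 5) = 1, we get a unique residue mod 280.
    Write x = 8 + 56·t and substitute into x ≡ 0 (mod 5): 56·t ≡ 0 − 8 = -8 (mod 5).
    Reduce coefficients mod 5: 1·t ≡ 2 (mod 5).
    So t ≡ 2 (mod 5).
    Then x = 8 + 56·2 = 120, valid modulo lcm(56, 5) = 280: x ≡ 120 (mod 280).
Verify: 120 mod 8 = 0 ✓, 120 mod 7 = 1 ✓, 120 mod 5 = 0 ✓.

x ≡ 120 (mod 280).


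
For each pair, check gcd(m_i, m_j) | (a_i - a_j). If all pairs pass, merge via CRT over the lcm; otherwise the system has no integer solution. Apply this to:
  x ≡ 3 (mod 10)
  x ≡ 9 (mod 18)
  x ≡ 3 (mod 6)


Moduli 10, 18, 6 are not pairwise coprime, so CRT works modulo lcm(m_i) when all pairwise compatibility conditions hold.
Pairwise compatibility: gcd(m_i, m_j) must divide a_i - a_j for every pair.
Merge one congruence at a time:
  Start: x ≡ 3 (mod 10).
  Combine with x ≡ 9 (mod 18): gcd(10, 18) = 2; 9 - 3 = 6, which IS divisible by 2, so compatible.
    Write x = 3 + 10·t and substitute into x ≡ 9 (mod 18): 10·t ≡ 9 − 3 = 6 (mod 18).
    Divide the congruence (and modulus) by g = 2: 5·t ≡ 3 (mod 9).
    The inverse of 5 mod 9 is 2 (since 5·2 = 10 = 1·9 + 1), so t ≡ 2·3 = 6 ≡ 6 (mod 9).
    Then x = 3 + 10·6 = 63, valid modulo lcm(10, 18) = 90: x ≡ 63 (mod 90).
  Combine with x ≡ 3 (mod 6): gcd(90, 6) = 6; 3 - 63 = -60, which IS divisible by 6, so compatible.
    Write x = 63 + 90·t and substitute into x ≡ 3 (mod 6): 90·t ≡ 3 − 63 = -60 (mod 6).
    Divide the congruence (and modulus) by g = 6: 15·t ≡ -10 (mod 1).
    Modulo 1 every t works; take t = 0.
    Then x = 63 + 90·0 = 63, valid modulo lcm(90, 6) = 90: x ≡ 63 (mod 90).
Verify: 63 mod 10 = 3, 63 mod 18 = 9, 63 mod 6 = 3.

x ≡ 63 (mod 90).


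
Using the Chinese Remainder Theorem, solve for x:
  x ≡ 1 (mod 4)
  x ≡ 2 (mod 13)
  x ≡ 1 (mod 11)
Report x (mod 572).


Moduli 4, 13, 11 are pairwise coprime; by CRT there is a unique solution modulo M = 4 · 13 · 11 = 572.
Solve pairwise, accumulating the modulus:
  Start with x ≡ 1 (mod 4).
  Combine with x ≡ 2 (mod 13): since gcd(4, 13) = 1, we get a unique residue mod 52.
    Write x = 1 + 4·t and substitute into x ≡ 2 (mod 13): 4·t ≡ 2 − 1 = 1 (mod 13).
    The inverse of 4 mod 13 is 10 (since 4·10 = 40 = 3·13 + 1), so t ≡ 10·1 = 10 ≡ 10 (mod 13).
    Then x = 1 + 4·10 = 41, valid modulo lcm(4, 13) = 52: x ≡ 41 (mod 52).
  Combine with x ≡ 1 (mod 11): since gcd(52, 11) = 1, we get a unique residue mod 572.
    Write x = 41 + 52·t and substitute into x ≡ 1 (mod 11): 52·t ≡ 1 − 41 = -40 (mod 11).
    Reduce coefficients mod 11: 8·t ≡ 4 (mod 11).
    The inverse of 8 mod 11 is 7 (since 8·7 = 56 = 5·11 + 1), so t ≡ 7·4 = 28 ≡ 6 (mod 11).
    Then x = 41 + 52·6 = 353, valid modulo lcm(52, 11) = 572: x ≡ 353 (mod 572).
Verify: 353 mod 4 = 1 ✓, 353 mod 13 = 2 ✓, 353 mod 11 = 1 ✓.

x ≡ 353 (mod 572).


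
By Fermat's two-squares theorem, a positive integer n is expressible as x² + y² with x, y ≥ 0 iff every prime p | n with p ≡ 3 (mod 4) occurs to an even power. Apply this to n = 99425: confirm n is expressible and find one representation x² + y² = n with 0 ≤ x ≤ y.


Step 1: Factor n = 99425 = 5^2 · 41 · 97.
Step 2: Check the mod-4 condition on each prime factor: 5 ≡ 1 (mod 4), exponent 2; 41 ≡ 1 (mod 4), exponent 1; 97 ≡ 1 (mod 4), exponent 1.
All primes ≡ 3 (mod 4) appear to even exponent (or don't appear), so by the two-squares theorem n IS expressible as a sum of two squares.
Step 3: Build a representation. Group n = k² · m with k = 5 and m = 41 · 97 = 3977 (a product of primes ≡ 1 (mod 4)); a representation of m scales to one of n via (k·x)² + (k·y)² = k²(x² + y²). Each prime p ≡ 1 (mod 4) is itself a sum of two squares; find a² by testing p − a² for a perfect square:
  41: 41 − 1² = 40, 41 − 2² = 37, 41 − 3² = 32, 41 − 4² = 25 = 5² ⇒ 41 = 4² + 5².
  97: 97 − 1² = 96, 97 − 2² = 93, 97 − 3² = 88, 97 − 4² = 81 = 9² ⇒ 97 = 4² + 9².
  Combine using the Brahmagupta–Fibonacci identity (a² + b²)(c² + d²) = (ac − bd)² + (ad + bc)² = (ac + bd)² + (ad − bc)²:
  41 · 97 = 3977: from (4² + 5²)(4² + 9²), take (4·4 − 5·9, 4·9 + 5·4) = (16 − 45, 36 + 20) = (-29, 56); dropping signs (only squares matter) gives (29, 56); check 29² + 56² = 841 + 3136 = 3977 ✓.
  Scale by k = 5: (5·29, 5·56) = (145, 280).
Step 4: Order so x ≤ y and verify: 145² + 280² = 21025 + 78400 = 99425 = n. ✓

n = 99425 = 145² + 280² (one valid representation with x ≤ y).


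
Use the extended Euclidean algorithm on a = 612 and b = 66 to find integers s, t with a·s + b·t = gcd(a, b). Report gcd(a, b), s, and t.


Euclidean algorithm on (612, 66) — divide until remainder is 0:
  612 = 9 · 66 + 18
  66 = 3 · 18 + 12
  18 = 1 · 12 + 6
  12 = 2 · 6 + 0
gcd(612, 66) = 6.
Track Bezout coefficients alongside the remainders: start with r₀ = 612 = a·1 + b·0 (s = 1, t = 0) and r₁ = 66 = a·0 + b·1 (s = 0, t = 1); each new remainder r_{k+1} = r_{k-1} − q_k·r_k inherits s_{k+1} = s_{k-1} − q_k·s_k, t_{k+1} = t_{k-1} − q_k·t_k, so r_k = a·s_k + b·t_k at every step:
  q = 9: r = 18, s = 1 − 9·0 = 1, t = 0 − 9·1 = -9  (check: 612·1 + 66·(-9) = 18)
  q = 3: r = 12, s = 0 − 3·1 = -3, t = 1 − 3·(-9) = 28  (check: 612·(-3) + 66·28 = 12)
  q = 1: r = 6, s = 1 − 1·(-3) = 4, t = -9 − 1·28 = -37  (check: 612·4 + 66·(-37) = 6)
The row with r = 6 (the gcd) gives the Bezout coefficients s = 4, t = -37.
Result: 612 · (4) + 66 · (-37) = 6.

gcd(612, 66) = 6; s = 4, t = -37 (check: 612·4 + 66·(-37) = 6).


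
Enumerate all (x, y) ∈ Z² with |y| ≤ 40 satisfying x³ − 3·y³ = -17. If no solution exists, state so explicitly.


The equation is x³ - 3y³ = -17. For fixed y, x³ = 3·y³ − 17, so a solution requires the RHS to be a perfect cube.
Strategy: iterate y from -40 to 40, compute RHS = 3·y³ − 17, and check whether it is a (positive or negative) perfect cube.
Check small values of y:
  y = 0: RHS = -17 is not a perfect cube.
  y = 1: RHS = -14 is not a perfect cube.
  y = -1: RHS = -20 is not a perfect cube.
  y = 2: RHS = 7 is not a perfect cube.
  y = -2: RHS = -41 is not a perfect cube.
  y = 3: RHS = 64 = (4)³ ⇒ x = 4 works.
  y = -3: RHS = -98 is not a perfect cube.
Continuing the search up to |y| = 40 finds no further solutions beyond those listed.
Collected solutions: (4, 3).

Solutions (with |y| ≤ 40): (4, 3).


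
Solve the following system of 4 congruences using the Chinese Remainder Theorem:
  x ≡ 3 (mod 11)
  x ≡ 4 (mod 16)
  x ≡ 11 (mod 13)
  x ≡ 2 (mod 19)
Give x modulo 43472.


Product of moduli M = 11 · 16 · 13 · 19 = 43472.
Merge one congruence at a time:
  Start: x ≡ 3 (mod 11).
  Combine with x ≡ 4 (mod 16); new modulus lcm = 176.
    Write x = 3 + 11·t and substitute into x ≡ 4 (mod 16): 11·t ≡ 4 − 3 = 1 (mod 16).
    The inverse of 11 mod 16 is 3 (since 11·3 = 33 = 2·16 + 1), so t ≡ 3·1 = 3 ≡ 3 (mod 16).
    Then x = 3 + 11·3 = 36, valid modulo lcm(11, 16) = 176: x ≡ 36 (mod 176).
  Combine with x ≡ 11 (mod 13); new modulus lcm = 2288.
    Write x = 36 + 176·t and substitute into x ≡ 11 (mod 13): 176·t ≡ 11 − 36 = -25 (mod 13).
    Reduce coefficients mod 13: 7·t ≡ 1 (mod 13).
    The inverse of 7 mod 13 is 2 (since 7·2 = 14 = 1·13 + 1), so t ≡ 2·1 = 2 ≡ 2 (mod 13).
    Then x = 36 + 176·2 = 388, valid modulo lcm(176, 13) = 2288: x ≡ 388 (mod 2288).
  Combine with x ≡ 2 (mod 19); new modulus lcm = 43472.
    Write x = 388 + 2288·t and substitute into x ≡ 2 (mod 19): 2288·t ≡ 2 − 388 = -386 (mod 19).
    Reduce coefficients mod 19: 8·t ≡ 13 (mod 19).
    The inverse of 8 mod 19 is 12 (since 8·12 = 96 = 5·19 + 1), so t ≡ 12·13 = 156 ≡ 4 (mod 19).
    Then x = 388 + 2288·4 = 9540, valid modulo lcm(2288, 19) = 43472: x ≡ 9540 (mod 43472).
Verify against each original: 9540 mod 11 = 3, 9540 mod 16 = 4, 9540 mod 13 = 11, 9540 mod 19 = 2.

x ≡ 9540 (mod 43472).


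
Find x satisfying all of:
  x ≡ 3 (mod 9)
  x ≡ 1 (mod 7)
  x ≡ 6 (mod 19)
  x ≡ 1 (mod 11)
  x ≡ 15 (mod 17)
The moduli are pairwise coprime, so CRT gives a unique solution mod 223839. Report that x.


Product of moduli M = 9 · 7 · 19 · 11 · 17 = 223839.
Merge one congruence at a time:
  Start: x ≡ 3 (mod 9).
  Combine with x ≡ 1 (mod 7); new modulus lcm = 63.
    Write x = 3 + 9·t and substitute into x ≡ 1 (mod 7): 9·t ≡ 1 − 3 = -2 (mod 7).
    Reduce coefficients mod 7: 2·t ≡ 5 (mod 7).
    The inverse of 2 mod 7 is 4 (since 2·4 = 8 = 1·7 + 1), so t ≡ 4·5 = 20 ≡ 6 (mod 7).
    Then x = 3 + 9·6 = 57, valid modulo lcm(9, 7) = 63: x ≡ 57 (mod 63).
  Combine with x ≡ 6 (mod 19); new modulus lcm = 1197.
    Write x = 57 + 63·t and substitute into x ≡ 6 (mod 19): 63·t ≡ 6 − 57 = -51 (mod 19).
    Reduce coefficients mod 19: 6·t ≡ 6 (mod 19).
    The inverse of 6 mod 19 is 16 (since 6·16 = 96 = 5·19 + 1), so t ≡ 16·6 = 96 ≡ 1 (mod 19).
    Then x = 57 + 63·1 = 120, valid modulo lcm(63, 19) = 1197: x ≡ 120 (mod 1197).
  Combine with x ≡ 1 (mod 11); new modulus lcm = 13167.
    Write x = 120 + 1197·t and substitute into x ≡ 1 (mod 11): 1197·t ≡ 1 − 120 = -119 (mod 11).
    Reduce coefficients mod 11: 9·t ≡ 2 (mod 11).
    The inverse of 9 mod 11 is 5 (since 9·5 = 45 = 4·11 + 1), so t ≡ 5·2 = 10 ≡ 10 (mod 11).
    Then x = 120 + 1197·10 = 12090, valid modulo lcm(1197, 11) = 13167: x ≡ 12090 (mod 13167).
  Combine with x ≡ 15 (mod 17); new modulus lcm = 223839.
    Write x = 12090 + 13167·t and substitute into x ≡ 15 (mod 17): 13167·t ≡ 15 − 12090 = -12075 (mod 17).
    Reduce coefficients mod 17: 9·t ≡ 12 (mod 17).
    The inverse of 9 mod 17 is 2 (since 9·2 = 18 = 1·17 + 1), so t ≡ 2·12 = 24 ≡ 7 (mod 17).
    Then x = 12090 + 13167·7 = 104259, valid modulo lcm(13167, 17) = 223839: x ≡ 104259 (mod 223839).
Verify against each original: 104259 mod 9 = 3, 104259 mod 7 = 1, 104259 mod 19 = 6, 104259 mod 11 = 1, 104259 mod 17 = 15.

x ≡ 104259 (mod 223839).
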